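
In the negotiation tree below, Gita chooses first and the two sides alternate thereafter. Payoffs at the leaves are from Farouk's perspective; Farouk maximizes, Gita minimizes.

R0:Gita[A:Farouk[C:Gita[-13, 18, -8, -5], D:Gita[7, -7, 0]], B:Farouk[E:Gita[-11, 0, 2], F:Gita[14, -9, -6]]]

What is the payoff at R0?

C (Gita): min(-13, 18, -8, -5) = -13
D (Gita): min(7, -7, 0) = -7
A (Farouk): max(-13, -7) = -7
E (Gita): min(-11, 0, 2) = -11
F (Gita): min(14, -9, -6) = -9
B (Farouk): max(-11, -9) = -9
R0 (Gita): min(-7, -9) = -9

-9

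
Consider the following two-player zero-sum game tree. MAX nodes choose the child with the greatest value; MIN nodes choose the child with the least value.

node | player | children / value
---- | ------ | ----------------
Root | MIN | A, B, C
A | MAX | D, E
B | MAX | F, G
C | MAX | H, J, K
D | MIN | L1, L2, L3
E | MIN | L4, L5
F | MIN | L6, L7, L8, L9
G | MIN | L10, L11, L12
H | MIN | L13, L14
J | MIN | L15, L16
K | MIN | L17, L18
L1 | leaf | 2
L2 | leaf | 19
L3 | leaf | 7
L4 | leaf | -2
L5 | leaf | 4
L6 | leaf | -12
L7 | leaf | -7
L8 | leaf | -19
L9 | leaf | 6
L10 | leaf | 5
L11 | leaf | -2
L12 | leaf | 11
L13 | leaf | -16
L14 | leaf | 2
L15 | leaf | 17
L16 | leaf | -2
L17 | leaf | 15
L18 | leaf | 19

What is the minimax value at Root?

-2

D (MIN): min(2, 19, 7) = 2
E (MIN): min(-2, 4) = -2
A (MAX): max(2, -2) = 2
F (MIN): min(-12, -7, -19, 6) = -19
G (MIN): min(5, -2, 11) = -2
B (MAX): max(-19, -2) = -2
H (MIN): min(-16, 2) = -16
J (MIN): min(17, -2) = -2
K (MIN): min(15, 19) = 15
C (MAX): max(-16, -2, 15) = 15
Root (MIN): min(2, -2, 15) = -2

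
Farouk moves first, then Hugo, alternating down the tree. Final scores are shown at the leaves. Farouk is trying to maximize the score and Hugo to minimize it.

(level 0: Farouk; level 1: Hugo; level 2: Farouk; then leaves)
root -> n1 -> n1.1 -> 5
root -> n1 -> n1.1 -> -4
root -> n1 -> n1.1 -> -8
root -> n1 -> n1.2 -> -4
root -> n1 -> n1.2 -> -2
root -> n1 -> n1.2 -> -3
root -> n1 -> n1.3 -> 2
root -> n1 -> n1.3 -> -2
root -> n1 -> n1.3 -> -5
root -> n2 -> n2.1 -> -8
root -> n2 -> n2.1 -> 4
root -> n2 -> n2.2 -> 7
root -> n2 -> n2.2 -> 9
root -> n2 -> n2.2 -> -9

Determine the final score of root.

4

n1.1 (Farouk): max(5, -4, -8) = 5
n1.2 (Farouk): max(-4, -2, -3) = -2
n1.3 (Farouk): max(2, -2, -5) = 2
n1 (Hugo): min(5, -2, 2) = -2
n2.1 (Farouk): max(-8, 4) = 4
n2.2 (Farouk): max(7, 9, -9) = 9
n2 (Hugo): min(4, 9) = 4
root (Farouk): max(-2, 4) = 4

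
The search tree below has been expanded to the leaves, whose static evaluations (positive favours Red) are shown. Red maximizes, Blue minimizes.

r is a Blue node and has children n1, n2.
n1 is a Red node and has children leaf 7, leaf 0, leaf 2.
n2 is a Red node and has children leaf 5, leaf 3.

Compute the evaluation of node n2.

n2 (Red): max(5, 3) = 5

5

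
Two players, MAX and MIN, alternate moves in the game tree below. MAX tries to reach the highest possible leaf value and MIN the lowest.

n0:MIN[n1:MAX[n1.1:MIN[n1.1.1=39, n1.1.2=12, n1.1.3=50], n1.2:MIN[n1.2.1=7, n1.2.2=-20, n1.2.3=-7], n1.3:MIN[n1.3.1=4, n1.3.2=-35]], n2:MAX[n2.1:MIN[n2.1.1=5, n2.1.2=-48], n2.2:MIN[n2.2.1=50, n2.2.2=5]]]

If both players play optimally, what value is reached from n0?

n1.1 (MIN): min(39, 12, 50) = 12
n1.2 (MIN): min(7, -20, -7) = -20
n1.3 (MIN): min(4, -35) = -35
n1 (MAX): max(12, -20, -35) = 12
n2.1 (MIN): min(5, -48) = -48
n2.2 (MIN): min(50, 5) = 5
n2 (MAX): max(-48, 5) = 5
n0 (MIN): min(12, 5) = 5

5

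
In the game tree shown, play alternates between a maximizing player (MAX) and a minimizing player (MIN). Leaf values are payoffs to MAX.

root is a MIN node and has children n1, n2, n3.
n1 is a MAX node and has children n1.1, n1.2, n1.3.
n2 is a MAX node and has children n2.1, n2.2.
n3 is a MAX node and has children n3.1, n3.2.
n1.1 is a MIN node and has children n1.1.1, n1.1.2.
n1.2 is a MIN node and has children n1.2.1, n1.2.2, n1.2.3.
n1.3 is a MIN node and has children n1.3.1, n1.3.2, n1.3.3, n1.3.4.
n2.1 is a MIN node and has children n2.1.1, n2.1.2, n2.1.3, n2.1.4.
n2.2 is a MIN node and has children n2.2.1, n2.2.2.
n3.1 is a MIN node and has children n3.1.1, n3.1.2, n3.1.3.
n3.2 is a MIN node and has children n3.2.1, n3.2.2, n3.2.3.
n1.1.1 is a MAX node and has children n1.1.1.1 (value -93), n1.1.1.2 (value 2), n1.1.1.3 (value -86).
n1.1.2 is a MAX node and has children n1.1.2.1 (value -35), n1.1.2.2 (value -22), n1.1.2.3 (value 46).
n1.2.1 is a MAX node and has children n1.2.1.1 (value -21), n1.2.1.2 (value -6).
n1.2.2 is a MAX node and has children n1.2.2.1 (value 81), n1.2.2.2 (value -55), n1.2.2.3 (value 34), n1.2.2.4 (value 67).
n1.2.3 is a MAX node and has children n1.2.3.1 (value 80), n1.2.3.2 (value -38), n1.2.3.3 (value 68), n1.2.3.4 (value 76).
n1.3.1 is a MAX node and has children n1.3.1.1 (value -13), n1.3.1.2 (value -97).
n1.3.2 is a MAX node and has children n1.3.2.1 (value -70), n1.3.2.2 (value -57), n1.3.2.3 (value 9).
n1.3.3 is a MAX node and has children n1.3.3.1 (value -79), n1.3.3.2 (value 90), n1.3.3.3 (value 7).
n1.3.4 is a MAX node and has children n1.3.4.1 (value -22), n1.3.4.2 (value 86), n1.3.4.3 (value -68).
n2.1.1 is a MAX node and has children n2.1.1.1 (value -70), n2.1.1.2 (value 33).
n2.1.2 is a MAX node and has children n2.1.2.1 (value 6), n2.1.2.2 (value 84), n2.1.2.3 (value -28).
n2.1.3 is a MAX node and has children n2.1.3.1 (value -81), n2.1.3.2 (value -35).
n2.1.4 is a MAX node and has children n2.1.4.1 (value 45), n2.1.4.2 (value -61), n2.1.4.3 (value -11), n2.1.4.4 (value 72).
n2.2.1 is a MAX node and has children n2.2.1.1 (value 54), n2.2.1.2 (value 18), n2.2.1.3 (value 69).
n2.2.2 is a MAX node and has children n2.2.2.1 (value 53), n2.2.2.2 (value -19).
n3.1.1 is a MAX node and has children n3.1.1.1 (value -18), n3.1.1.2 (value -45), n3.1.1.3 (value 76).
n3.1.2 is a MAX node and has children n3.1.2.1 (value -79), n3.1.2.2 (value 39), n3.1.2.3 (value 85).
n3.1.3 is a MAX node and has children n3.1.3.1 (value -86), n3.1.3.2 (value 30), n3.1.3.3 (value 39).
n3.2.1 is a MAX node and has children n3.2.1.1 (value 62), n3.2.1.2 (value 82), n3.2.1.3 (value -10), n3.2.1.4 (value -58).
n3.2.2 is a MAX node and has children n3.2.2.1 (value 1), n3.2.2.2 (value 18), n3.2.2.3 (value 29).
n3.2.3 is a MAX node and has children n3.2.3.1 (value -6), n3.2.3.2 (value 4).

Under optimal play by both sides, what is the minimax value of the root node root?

n1.1.1 (MAX): max(-93, 2, -86) = 2
n1.1.2 (MAX): max(-35, -22, 46) = 46
n1.1 (MIN): min(2, 46) = 2
n1.2.1 (MAX): max(-21, -6) = -6
n1.2.2 (MAX): max(81, -55, 34, 67) = 81
n1.2.3 (MAX): max(80, -38, 68, 76) = 80
n1.2 (MIN): min(-6, 81, 80) = -6
n1.3.1 (MAX): max(-13, -97) = -13
n1.3.2 (MAX): max(-70, -57, 9) = 9
n1.3.3 (MAX): max(-79, 90, 7) = 90
n1.3.4 (MAX): max(-22, 86, -68) = 86
n1.3 (MIN): min(-13, 9, 90, 86) = -13
n1 (MAX): max(2, -6, -13) = 2
n2.1.1 (MAX): max(-70, 33) = 33
n2.1.2 (MAX): max(6, 84, -28) = 84
n2.1.3 (MAX): max(-81, -35) = -35
n2.1.4 (MAX): max(45, -61, -11, 72) = 72
n2.1 (MIN): min(33, 84, -35, 72) = -35
n2.2.1 (MAX): max(54, 18, 69) = 69
n2.2.2 (MAX): max(53, -19) = 53
n2.2 (MIN): min(69, 53) = 53
n2 (MAX): max(-35, 53) = 53
n3.1.1 (MAX): max(-18, -45, 76) = 76
n3.1.2 (MAX): max(-79, 39, 85) = 85
n3.1.3 (MAX): max(-86, 30, 39) = 39
n3.1 (MIN): min(76, 85, 39) = 39
n3.2.1 (MAX): max(62, 82, -10, -58) = 82
n3.2.2 (MAX): max(1, 18, 29) = 29
n3.2.3 (MAX): max(-6, 4) = 4
n3.2 (MIN): min(82, 29, 4) = 4
n3 (MAX): max(39, 4) = 39
root (MIN): min(2, 53, 39) = 2

2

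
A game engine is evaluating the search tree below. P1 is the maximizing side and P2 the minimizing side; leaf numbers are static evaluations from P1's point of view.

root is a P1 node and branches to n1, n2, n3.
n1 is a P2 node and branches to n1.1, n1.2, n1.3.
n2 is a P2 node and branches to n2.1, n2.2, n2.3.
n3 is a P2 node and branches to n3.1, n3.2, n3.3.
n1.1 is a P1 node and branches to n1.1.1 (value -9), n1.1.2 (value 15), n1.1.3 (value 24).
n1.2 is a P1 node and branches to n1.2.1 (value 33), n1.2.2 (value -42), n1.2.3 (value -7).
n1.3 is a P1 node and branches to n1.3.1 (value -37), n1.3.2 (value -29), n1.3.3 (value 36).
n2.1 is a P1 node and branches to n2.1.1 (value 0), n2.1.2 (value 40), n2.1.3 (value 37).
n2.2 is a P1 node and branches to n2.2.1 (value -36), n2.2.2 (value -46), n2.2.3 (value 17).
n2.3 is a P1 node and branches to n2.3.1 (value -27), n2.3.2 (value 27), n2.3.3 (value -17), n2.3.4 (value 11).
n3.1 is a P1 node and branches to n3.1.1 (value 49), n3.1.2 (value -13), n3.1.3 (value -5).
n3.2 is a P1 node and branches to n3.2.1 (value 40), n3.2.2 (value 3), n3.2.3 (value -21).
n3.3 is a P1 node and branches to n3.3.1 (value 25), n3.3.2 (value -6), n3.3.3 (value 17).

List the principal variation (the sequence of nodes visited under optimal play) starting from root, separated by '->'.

n1.1 (P1): max(-9, 15, 24) = 24
n1.2 (P1): max(33, -42, -7) = 33
n1.3 (P1): max(-37, -29, 36) = 36
n1 (P2): min(24, 33, 36) = 24
n2.1 (P1): max(0, 40, 37) = 40
n2.2 (P1): max(-36, -46, 17) = 17
n2.3 (P1): max(-27, 27, -17, 11) = 27
n2 (P2): min(40, 17, 27) = 17
n3.1 (P1): max(49, -13, -5) = 49
n3.2 (P1): max(40, 3, -21) = 40
n3.3 (P1): max(25, -6, 17) = 25
n3 (P2): min(49, 40, 25) = 25
root (P1): max(24, 17, 25) = 25
At root, P1 picks n3 (highest: 25).
At n3, P2 picks n3.3 (lowest: 25).
At n3.3, P1 picks n3.3.1 (highest: 25).
Terminal value 25.

root -> n3 -> n3.3 -> n3.3.1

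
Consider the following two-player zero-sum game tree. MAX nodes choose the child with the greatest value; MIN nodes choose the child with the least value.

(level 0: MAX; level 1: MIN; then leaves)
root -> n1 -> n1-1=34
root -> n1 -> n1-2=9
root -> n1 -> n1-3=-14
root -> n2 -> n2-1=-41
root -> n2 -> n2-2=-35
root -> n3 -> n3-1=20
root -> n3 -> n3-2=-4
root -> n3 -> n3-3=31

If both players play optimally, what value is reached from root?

-4

n1 (MIN): min(34, 9, -14) = -14
n2 (MIN): min(-41, -35) = -41
n3 (MIN): min(20, -4, 31) = -4
root (MAX): max(-14, -41, -4) = -4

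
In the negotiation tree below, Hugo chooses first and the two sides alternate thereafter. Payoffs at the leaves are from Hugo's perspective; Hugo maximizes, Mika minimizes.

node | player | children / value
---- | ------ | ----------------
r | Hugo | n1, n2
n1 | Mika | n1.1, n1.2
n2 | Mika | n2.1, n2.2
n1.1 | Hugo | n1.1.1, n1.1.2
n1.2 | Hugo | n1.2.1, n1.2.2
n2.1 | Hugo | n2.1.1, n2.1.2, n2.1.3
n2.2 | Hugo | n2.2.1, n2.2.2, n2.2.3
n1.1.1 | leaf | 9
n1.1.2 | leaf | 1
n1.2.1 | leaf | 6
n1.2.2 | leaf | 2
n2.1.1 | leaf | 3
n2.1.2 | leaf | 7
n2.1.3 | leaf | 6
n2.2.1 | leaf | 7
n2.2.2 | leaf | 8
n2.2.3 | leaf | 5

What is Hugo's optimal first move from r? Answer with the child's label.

n1.1 (Hugo): max(9, 1) = 9
n1.2 (Hugo): max(6, 2) = 6
n1 (Mika): min(9, 6) = 6
n2.1 (Hugo): max(3, 7, 6) = 7
n2.2 (Hugo): max(7, 8, 5) = 8
n2 (Mika): min(7, 8) = 7
r (Hugo): max(6, 7) = 7
Hugo at r wants the highest of {n1=6, n2=7}, so chooses n2.

n2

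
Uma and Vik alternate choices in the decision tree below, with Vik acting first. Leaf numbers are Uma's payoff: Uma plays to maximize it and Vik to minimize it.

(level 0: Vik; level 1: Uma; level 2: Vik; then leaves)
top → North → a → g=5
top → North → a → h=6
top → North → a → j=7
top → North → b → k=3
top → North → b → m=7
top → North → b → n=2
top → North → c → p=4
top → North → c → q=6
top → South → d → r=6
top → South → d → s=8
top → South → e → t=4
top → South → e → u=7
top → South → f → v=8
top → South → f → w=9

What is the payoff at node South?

8

d (Vik): min(6, 8) = 6
e (Vik): min(4, 7) = 4
f (Vik): min(8, 9) = 8
South (Uma): max(6, 4, 8) = 8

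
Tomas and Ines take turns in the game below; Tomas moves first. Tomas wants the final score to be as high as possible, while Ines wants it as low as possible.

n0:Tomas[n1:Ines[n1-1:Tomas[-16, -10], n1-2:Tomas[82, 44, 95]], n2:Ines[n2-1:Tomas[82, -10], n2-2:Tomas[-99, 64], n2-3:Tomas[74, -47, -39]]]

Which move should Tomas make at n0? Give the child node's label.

n1-1 (Tomas): max(-16, -10) = -10
n1-2 (Tomas): max(82, 44, 95) = 95
n1 (Ines): min(-10, 95) = -10
n2-1 (Tomas): max(82, -10) = 82
n2-2 (Tomas): max(-99, 64) = 64
n2-3 (Tomas): max(74, -47, -39) = 74
n2 (Ines): min(82, 64, 74) = 64
n0 (Tomas): max(-10, 64) = 64
Tomas at n0 wants the highest of {n1=-10, n2=64}, so chooses n2.

n2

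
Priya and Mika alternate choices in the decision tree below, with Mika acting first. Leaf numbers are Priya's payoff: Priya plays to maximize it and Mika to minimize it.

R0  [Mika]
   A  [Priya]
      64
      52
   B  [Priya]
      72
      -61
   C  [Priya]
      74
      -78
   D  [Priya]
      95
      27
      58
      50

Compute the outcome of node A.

A (Priya): max(64, 52) = 64

64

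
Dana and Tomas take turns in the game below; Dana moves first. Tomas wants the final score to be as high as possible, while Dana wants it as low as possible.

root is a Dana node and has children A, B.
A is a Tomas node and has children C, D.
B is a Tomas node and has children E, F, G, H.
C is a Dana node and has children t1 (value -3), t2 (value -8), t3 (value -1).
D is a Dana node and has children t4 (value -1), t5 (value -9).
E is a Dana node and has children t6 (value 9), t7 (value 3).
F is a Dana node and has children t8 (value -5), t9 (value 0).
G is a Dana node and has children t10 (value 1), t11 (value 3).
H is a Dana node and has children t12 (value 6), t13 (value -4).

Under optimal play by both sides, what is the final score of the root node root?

-8

C (Dana): min(-3, -8, -1) = -8
D (Dana): min(-1, -9) = -9
A (Tomas): max(-8, -9) = -8
E (Dana): min(9, 3) = 3
F (Dana): min(-5, 0) = -5
G (Dana): min(1, 3) = 1
H (Dana): min(6, -4) = -4
B (Tomas): max(3, -5, 1, -4) = 3
root (Dana): min(-8, 3) = -8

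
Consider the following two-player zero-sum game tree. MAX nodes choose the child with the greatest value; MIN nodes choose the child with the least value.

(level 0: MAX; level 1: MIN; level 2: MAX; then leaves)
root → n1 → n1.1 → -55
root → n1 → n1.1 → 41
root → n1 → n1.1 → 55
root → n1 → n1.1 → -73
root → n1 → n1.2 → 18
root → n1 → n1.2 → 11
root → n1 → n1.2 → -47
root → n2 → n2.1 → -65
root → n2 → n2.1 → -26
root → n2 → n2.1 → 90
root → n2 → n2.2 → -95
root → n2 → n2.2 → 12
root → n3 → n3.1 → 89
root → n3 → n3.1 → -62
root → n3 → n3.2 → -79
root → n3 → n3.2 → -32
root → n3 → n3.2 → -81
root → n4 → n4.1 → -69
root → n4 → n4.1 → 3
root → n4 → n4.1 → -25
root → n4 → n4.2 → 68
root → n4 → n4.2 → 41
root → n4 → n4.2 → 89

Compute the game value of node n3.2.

-32

n3.2 (MAX): max(-79, -32, -81) = -32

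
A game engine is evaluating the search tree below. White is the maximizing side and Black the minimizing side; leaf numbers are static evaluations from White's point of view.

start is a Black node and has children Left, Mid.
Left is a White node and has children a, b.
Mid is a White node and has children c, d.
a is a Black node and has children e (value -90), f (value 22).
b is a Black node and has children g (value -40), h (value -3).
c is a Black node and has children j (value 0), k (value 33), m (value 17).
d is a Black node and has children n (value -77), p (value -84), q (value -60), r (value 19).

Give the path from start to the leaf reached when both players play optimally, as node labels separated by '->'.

a (Black): min(-90, 22) = -90
b (Black): min(-40, -3) = -40
Left (White): max(-90, -40) = -40
c (Black): min(0, 33, 17) = 0
d (Black): min(-77, -84, -60, 19) = -84
Mid (White): max(0, -84) = 0
start (Black): min(-40, 0) = -40
At start, Black picks Left (lowest: -40).
At Left, White picks b (highest: -40).
At b, Black picks g (lowest: -40).
Terminal value -40.

start -> Left -> b -> g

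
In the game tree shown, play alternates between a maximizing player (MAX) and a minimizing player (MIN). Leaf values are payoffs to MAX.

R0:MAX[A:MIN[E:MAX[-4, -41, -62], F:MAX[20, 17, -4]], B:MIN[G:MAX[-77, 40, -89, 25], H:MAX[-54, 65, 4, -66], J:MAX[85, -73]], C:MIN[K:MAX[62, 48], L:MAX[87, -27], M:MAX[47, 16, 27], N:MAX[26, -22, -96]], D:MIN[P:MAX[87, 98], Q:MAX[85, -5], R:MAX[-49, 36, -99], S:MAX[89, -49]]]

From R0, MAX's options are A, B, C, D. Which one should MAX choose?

B

E (MAX): max(-4, -41, -62) = -4
F (MAX): max(20, 17, -4) = 20
A (MIN): min(-4, 20) = -4
G (MAX): max(-77, 40, -89, 25) = 40
H (MAX): max(-54, 65, 4, -66) = 65
J (MAX): max(85, -73) = 85
B (MIN): min(40, 65, 85) = 40
K (MAX): max(62, 48) = 62
L (MAX): max(87, -27) = 87
M (MAX): max(47, 16, 27) = 47
N (MAX): max(26, -22, -96) = 26
C (MIN): min(62, 87, 47, 26) = 26
P (MAX): max(87, 98) = 98
Q (MAX): max(85, -5) = 85
R (MAX): max(-49, 36, -99) = 36
S (MAX): max(89, -49) = 89
D (MIN): min(98, 85, 36, 89) = 36
R0 (MAX): max(-4, 40, 26, 36) = 40
MAX at R0 wants the highest of {A=-4, B=40, C=26, D=36}, so chooses B.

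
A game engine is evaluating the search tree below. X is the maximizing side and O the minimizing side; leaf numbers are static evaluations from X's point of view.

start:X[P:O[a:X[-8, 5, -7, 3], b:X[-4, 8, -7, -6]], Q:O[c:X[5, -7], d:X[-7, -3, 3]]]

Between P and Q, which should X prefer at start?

a (X): max(-8, 5, -7, 3) = 5
b (X): max(-4, 8, -7, -6) = 8
P (O): min(5, 8) = 5
c (X): max(5, -7) = 5
d (X): max(-7, -3, 3) = 3
Q (O): min(5, 3) = 3
X prefers the higher value; P=5, Q=3. P is better since 5 > 3.

P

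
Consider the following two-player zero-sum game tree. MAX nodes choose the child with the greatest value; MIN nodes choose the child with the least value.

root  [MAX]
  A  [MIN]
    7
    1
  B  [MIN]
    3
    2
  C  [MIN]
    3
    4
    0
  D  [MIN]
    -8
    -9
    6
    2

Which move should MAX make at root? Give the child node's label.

A (MIN): min(7, 1) = 1
B (MIN): min(3, 2) = 2
C (MIN): min(3, 4, 0) = 0
D (MIN): min(-8, -9, 6, 2) = -9
root (MAX): max(1, 2, 0, -9) = 2
MAX at root wants the highest of {A=1, B=2, C=0, D=-9}, so chooses B.

B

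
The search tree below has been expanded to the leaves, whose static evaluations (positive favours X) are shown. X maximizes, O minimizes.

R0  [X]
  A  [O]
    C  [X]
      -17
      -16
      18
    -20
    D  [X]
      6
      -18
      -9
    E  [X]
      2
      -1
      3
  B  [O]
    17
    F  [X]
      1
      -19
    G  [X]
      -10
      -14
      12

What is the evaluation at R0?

C (X): max(-17, -16, 18) = 18
D (X): max(6, -18, -9) = 6
E (X): max(2, -1, 3) = 3
A (O): min(18, -20, 6, 3) = -20
F (X): max(1, -19) = 1
G (X): max(-10, -14, 12) = 12
B (O): min(17, 1, 12) = 1
R0 (X): max(-20, 1) = 1

1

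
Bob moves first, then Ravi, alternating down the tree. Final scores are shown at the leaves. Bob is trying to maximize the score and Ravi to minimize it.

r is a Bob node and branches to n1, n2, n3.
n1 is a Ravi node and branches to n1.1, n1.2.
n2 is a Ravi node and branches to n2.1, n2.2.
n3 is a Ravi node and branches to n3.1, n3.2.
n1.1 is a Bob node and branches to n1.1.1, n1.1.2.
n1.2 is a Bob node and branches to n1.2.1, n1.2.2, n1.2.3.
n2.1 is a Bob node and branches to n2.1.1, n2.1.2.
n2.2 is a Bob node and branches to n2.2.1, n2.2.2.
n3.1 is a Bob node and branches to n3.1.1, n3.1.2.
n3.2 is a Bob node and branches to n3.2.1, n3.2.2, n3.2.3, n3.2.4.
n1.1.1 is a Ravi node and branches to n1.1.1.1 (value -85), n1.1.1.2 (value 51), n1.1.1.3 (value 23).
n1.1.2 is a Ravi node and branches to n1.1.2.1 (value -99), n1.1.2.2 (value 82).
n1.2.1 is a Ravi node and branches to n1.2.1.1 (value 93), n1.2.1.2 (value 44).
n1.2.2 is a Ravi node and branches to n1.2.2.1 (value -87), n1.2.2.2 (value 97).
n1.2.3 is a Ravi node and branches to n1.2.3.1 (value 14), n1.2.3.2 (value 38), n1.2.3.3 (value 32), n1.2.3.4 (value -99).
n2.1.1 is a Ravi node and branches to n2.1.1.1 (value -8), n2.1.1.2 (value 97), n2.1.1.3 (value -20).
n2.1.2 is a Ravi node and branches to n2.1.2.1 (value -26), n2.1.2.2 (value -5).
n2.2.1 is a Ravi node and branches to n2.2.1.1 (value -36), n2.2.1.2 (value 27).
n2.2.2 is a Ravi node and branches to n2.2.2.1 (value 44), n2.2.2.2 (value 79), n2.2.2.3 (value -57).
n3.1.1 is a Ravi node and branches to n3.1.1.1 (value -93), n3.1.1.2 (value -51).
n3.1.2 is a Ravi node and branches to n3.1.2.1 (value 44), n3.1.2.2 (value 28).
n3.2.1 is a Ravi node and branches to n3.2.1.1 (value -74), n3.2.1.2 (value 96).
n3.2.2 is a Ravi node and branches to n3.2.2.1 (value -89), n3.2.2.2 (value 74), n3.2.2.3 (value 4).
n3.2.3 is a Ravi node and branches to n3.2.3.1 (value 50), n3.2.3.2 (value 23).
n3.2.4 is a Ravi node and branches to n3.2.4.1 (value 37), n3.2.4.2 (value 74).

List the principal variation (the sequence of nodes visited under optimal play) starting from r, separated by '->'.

r -> n3 -> n3.1 -> n3.1.2 -> n3.1.2.2

n1.1.1 (Ravi): min(-85, 51, 23) = -85
n1.1.2 (Ravi): min(-99, 82) = -99
n1.1 (Bob): max(-85, -99) = -85
n1.2.1 (Ravi): min(93, 44) = 44
n1.2.2 (Ravi): min(-87, 97) = -87
n1.2.3 (Ravi): min(14, 38, 32, -99) = -99
n1.2 (Bob): max(44, -87, -99) = 44
n1 (Ravi): min(-85, 44) = -85
n2.1.1 (Ravi): min(-8, 97, -20) = -20
n2.1.2 (Ravi): min(-26, -5) = -26
n2.1 (Bob): max(-20, -26) = -20
n2.2.1 (Ravi): min(-36, 27) = -36
n2.2.2 (Ravi): min(44, 79, -57) = -57
n2.2 (Bob): max(-36, -57) = -36
n2 (Ravi): min(-20, -36) = -36
n3.1.1 (Ravi): min(-93, -51) = -93
n3.1.2 (Ravi): min(44, 28) = 28
n3.1 (Bob): max(-93, 28) = 28
n3.2.1 (Ravi): min(-74, 96) = -74
n3.2.2 (Ravi): min(-89, 74, 4) = -89
n3.2.3 (Ravi): min(50, 23) = 23
n3.2.4 (Ravi): min(37, 74) = 37
n3.2 (Bob): max(-74, -89, 23, 37) = 37
n3 (Ravi): min(28, 37) = 28
r (Bob): max(-85, -36, 28) = 28
At r, Bob picks n3 (highest: 28).
At n3, Ravi picks n3.1 (lowest: 28).
At n3.1, Bob picks n3.1.2 (highest: 28).
At n3.1.2, Ravi picks n3.1.2.2 (lowest: 28).
Terminal value 28.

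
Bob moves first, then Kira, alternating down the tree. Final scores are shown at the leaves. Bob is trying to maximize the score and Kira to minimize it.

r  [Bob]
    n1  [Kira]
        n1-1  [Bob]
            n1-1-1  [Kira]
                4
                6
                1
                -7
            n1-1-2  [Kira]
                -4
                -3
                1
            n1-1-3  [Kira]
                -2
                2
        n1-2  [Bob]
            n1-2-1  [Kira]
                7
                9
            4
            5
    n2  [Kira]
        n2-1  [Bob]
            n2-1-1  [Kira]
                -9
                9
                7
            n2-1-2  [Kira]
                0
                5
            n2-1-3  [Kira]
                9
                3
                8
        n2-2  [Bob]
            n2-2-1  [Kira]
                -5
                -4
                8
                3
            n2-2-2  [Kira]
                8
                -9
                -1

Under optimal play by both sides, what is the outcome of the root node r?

-2

n1-1-1 (Kira): min(4, 6, 1, -7) = -7
n1-1-2 (Kira): min(-4, -3, 1) = -4
n1-1-3 (Kira): min(-2, 2) = -2
n1-1 (Bob): max(-7, -4, -2) = -2
n1-2-1 (Kira): min(7, 9) = 7
n1-2 (Bob): max(7, 4, 5) = 7
n1 (Kira): min(-2, 7) = -2
n2-1-1 (Kira): min(-9, 9, 7) = -9
n2-1-2 (Kira): min(0, 5) = 0
n2-1-3 (Kira): min(9, 3, 8) = 3
n2-1 (Bob): max(-9, 0, 3) = 3
n2-2-1 (Kira): min(-5, -4, 8, 3) = -5
n2-2-2 (Kira): min(8, -9, -1) = -9
n2-2 (Bob): max(-5, -9) = -5
n2 (Kira): min(3, -5) = -5
r (Bob): max(-2, -5) = -2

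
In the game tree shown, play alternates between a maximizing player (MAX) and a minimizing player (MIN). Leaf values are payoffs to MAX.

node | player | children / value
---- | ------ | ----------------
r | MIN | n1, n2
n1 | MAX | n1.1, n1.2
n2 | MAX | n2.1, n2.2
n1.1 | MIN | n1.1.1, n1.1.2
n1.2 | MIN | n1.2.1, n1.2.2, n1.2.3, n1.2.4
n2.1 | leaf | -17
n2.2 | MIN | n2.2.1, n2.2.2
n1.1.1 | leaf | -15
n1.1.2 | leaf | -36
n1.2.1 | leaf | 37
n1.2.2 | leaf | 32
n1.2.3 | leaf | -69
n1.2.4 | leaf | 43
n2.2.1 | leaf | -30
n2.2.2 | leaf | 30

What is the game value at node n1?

n1.1 (MIN): min(-15, -36) = -36
n1.2 (MIN): min(37, 32, -69, 43) = -69
n1 (MAX): max(-36, -69) = -36

-36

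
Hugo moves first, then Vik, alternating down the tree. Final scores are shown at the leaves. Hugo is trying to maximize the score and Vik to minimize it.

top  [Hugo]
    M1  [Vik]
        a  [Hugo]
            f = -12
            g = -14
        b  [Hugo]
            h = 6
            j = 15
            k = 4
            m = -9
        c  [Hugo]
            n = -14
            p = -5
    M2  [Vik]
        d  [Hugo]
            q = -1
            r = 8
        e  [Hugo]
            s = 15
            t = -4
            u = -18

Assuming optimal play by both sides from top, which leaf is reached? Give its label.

r

a (Hugo): max(-12, -14) = -12
b (Hugo): max(6, 15, 4, -9) = 15
c (Hugo): max(-14, -5) = -5
M1 (Vik): min(-12, 15, -5) = -12
d (Hugo): max(-1, 8) = 8
e (Hugo): max(15, -4, -18) = 15
M2 (Vik): min(8, 15) = 8
top (Hugo): max(-12, 8) = 8
At top, Hugo picks M2 (highest: 8).
At M2, Vik picks d (lowest: 8).
At d, Hugo picks r (highest: 8).
Terminal value 8.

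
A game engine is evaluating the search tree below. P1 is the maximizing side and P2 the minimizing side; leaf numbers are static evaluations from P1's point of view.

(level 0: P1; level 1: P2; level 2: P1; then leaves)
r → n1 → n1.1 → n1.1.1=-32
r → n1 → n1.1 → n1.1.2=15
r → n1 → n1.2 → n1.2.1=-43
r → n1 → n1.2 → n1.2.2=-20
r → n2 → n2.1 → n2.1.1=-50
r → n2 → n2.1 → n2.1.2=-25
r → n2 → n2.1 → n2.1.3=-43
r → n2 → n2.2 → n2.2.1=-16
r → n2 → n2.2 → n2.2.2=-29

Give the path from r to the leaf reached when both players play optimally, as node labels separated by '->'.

n1.1 (P1): max(-32, 15) = 15
n1.2 (P1): max(-43, -20) = -20
n1 (P2): min(15, -20) = -20
n2.1 (P1): max(-50, -25, -43) = -25
n2.2 (P1): max(-16, -29) = -16
n2 (P2): min(-25, -16) = -25
r (P1): max(-20, -25) = -20
At r, P1 picks n1 (highest: -20).
At n1, P2 picks n1.2 (lowest: -20).
At n1.2, P1 picks n1.2.2 (highest: -20).
Terminal value -20.

r -> n1 -> n1.2 -> n1.2.2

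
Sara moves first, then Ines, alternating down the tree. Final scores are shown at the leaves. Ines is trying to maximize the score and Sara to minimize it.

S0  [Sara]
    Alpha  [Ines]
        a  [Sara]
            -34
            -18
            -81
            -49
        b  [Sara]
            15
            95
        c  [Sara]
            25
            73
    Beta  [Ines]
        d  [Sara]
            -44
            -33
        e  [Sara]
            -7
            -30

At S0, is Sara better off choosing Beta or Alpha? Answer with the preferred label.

Beta

d (Sara): min(-44, -33) = -44
e (Sara): min(-7, -30) = -30
Beta (Ines): max(-44, -30) = -30
a (Sara): min(-34, -18, -81, -49) = -81
b (Sara): min(15, 95) = 15
c (Sara): min(25, 73) = 25
Alpha (Ines): max(-81, 15, 25) = 25
Sara prefers the lower value; Beta=-30, Alpha=25. Beta is better since -30 < 25.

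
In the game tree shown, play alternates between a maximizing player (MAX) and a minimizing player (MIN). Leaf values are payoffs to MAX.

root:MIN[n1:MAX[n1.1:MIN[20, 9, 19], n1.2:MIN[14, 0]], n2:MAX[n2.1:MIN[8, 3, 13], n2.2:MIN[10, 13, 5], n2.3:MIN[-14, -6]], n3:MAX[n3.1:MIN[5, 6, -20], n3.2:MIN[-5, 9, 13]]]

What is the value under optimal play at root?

n1.1 (MIN): min(20, 9, 19) = 9
n1.2 (MIN): min(14, 0) = 0
n1 (MAX): max(9, 0) = 9
n2.1 (MIN): min(8, 3, 13) = 3
n2.2 (MIN): min(10, 13, 5) = 5
n2.3 (MIN): min(-14, -6) = -14
n2 (MAX): max(3, 5, -14) = 5
n3.1 (MIN): min(5, 6, -20) = -20
n3.2 (MIN): min(-5, 9, 13) = -5
n3 (MAX): max(-20, -5) = -5
root (MIN): min(9, 5, -5) = -5

-5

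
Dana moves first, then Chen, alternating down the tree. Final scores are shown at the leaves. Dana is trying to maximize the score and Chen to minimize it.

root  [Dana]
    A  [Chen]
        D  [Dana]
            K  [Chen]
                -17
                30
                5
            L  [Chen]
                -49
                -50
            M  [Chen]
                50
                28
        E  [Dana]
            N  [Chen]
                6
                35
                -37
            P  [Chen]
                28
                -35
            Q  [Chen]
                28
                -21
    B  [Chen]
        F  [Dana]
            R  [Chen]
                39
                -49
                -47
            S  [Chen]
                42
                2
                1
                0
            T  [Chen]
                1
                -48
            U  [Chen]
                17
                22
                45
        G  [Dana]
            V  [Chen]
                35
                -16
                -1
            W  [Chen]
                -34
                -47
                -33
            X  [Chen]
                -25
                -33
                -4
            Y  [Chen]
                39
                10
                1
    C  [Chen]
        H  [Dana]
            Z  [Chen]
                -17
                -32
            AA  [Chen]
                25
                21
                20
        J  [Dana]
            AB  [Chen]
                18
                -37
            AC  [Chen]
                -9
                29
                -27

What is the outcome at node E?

N (Chen): min(6, 35, -37) = -37
P (Chen): min(28, -35) = -35
Q (Chen): min(28, -21) = -21
E (Dana): max(-37, -35, -21) = -21

-21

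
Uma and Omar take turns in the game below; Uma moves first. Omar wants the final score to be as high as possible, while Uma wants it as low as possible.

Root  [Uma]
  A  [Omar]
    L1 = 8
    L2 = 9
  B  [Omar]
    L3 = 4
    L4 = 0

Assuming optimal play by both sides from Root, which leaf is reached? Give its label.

L3

A (Omar): max(8, 9) = 9
B (Omar): max(4, 0) = 4
Root (Uma): min(9, 4) = 4
At Root, Uma picks B (lowest: 4).
At B, Omar picks L3 (highest: 4).
Terminal value 4.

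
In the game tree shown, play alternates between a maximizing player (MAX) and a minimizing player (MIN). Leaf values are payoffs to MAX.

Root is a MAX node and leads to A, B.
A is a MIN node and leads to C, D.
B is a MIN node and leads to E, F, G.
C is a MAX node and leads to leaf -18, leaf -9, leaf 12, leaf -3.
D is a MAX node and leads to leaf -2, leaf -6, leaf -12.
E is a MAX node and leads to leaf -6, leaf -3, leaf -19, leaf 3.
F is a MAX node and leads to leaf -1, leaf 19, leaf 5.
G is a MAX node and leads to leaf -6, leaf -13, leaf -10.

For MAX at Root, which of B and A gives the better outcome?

E (MAX): max(-6, -3, -19, 3) = 3
F (MAX): max(-1, 19, 5) = 19
G (MAX): max(-6, -13, -10) = -6
B (MIN): min(3, 19, -6) = -6
C (MAX): max(-18, -9, 12, -3) = 12
D (MAX): max(-2, -6, -12) = -2
A (MIN): min(12, -2) = -2
MAX prefers the higher value; B=-6, A=-2. A is better since -2 > -6.

A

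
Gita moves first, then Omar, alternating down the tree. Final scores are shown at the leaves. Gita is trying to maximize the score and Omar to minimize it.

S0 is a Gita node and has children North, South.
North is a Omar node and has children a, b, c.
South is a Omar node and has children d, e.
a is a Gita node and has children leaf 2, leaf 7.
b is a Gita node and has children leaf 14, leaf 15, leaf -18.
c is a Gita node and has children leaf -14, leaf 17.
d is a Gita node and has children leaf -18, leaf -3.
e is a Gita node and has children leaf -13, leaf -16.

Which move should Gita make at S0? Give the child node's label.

a (Gita): max(2, 7) = 7
b (Gita): max(14, 15, -18) = 15
c (Gita): max(-14, 17) = 17
North (Omar): min(7, 15, 17) = 7
d (Gita): max(-18, -3) = -3
e (Gita): max(-13, -16) = -13
South (Omar): min(-3, -13) = -13
S0 (Gita): max(7, -13) = 7
Gita at S0 wants the highest of {North=7, South=-13}, so chooses North.

North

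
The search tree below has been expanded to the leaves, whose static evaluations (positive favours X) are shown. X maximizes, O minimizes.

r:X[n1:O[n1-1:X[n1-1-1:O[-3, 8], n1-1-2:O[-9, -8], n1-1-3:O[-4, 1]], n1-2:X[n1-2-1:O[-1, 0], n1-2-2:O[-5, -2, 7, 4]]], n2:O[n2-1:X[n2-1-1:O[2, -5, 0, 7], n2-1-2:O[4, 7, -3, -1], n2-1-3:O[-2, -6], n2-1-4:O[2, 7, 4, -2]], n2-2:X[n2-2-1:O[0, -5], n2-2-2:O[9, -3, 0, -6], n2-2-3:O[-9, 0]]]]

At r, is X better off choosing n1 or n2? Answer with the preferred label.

n1-1-1 (O): min(-3, 8) = -3
n1-1-2 (O): min(-9, -8) = -9
n1-1-3 (O): min(-4, 1) = -4
n1-1 (X): max(-3, -9, -4) = -3
n1-2-1 (O): min(-1, 0) = -1
n1-2-2 (O): min(-5, -2, 7, 4) = -5
n1-2 (X): max(-1, -5) = -1
n1 (O): min(-3, -1) = -3
n2-1-1 (O): min(2, -5, 0, 7) = -5
n2-1-2 (O): min(4, 7, -3, -1) = -3
n2-1-3 (O): min(-2, -6) = -6
n2-1-4 (O): min(2, 7, 4, -2) = -2
n2-1 (X): max(-5, -3, -6, -2) = -2
n2-2-1 (O): min(0, -5) = -5
n2-2-2 (O): min(9, -3, 0, -6) = -6
n2-2-3 (O): min(-9, 0) = -9
n2-2 (X): max(-5, -6, -9) = -5
n2 (O): min(-2, -5) = -5
X prefers the higher value; n1=-3, n2=-5. n1 is better since -3 > -5.

n1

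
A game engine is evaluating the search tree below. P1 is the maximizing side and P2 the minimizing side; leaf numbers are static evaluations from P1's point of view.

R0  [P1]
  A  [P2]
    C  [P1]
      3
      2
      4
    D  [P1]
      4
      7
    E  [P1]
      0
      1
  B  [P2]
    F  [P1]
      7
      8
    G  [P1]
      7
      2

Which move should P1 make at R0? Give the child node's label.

C (P1): max(3, 2, 4) = 4
D (P1): max(4, 7) = 7
E (P1): max(0, 1) = 1
A (P2): min(4, 7, 1) = 1
F (P1): max(7, 8) = 8
G (P1): max(7, 2) = 7
B (P2): min(8, 7) = 7
R0 (P1): max(1, 7) = 7
P1 at R0 wants the highest of {A=1, B=7}, so chooses B.

B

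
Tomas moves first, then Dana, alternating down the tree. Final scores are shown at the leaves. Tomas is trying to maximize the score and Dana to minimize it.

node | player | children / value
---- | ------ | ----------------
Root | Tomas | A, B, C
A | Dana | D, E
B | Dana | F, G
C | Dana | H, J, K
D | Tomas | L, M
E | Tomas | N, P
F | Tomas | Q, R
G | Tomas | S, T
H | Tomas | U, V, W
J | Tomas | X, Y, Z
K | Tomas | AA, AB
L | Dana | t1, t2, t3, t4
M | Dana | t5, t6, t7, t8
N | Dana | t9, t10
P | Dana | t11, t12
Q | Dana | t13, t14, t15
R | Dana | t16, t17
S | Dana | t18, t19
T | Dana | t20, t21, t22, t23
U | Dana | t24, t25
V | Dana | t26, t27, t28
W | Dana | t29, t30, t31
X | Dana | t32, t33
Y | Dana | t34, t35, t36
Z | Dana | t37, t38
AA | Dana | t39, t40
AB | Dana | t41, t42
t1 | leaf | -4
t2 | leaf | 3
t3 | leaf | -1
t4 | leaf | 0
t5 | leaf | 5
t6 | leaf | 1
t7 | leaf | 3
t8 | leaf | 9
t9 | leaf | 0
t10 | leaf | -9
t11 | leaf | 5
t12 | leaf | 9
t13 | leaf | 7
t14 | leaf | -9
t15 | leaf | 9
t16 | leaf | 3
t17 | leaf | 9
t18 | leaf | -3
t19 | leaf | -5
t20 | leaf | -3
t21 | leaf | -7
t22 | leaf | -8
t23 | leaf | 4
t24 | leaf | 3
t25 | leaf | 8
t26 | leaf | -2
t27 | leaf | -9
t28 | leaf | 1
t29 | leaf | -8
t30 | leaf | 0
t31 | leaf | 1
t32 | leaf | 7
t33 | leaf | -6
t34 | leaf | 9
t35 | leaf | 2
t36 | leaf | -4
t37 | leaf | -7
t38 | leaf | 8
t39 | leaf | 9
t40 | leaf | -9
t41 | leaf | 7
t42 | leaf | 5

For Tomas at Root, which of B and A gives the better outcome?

Q (Dana): min(7, -9, 9) = -9
R (Dana): min(3, 9) = 3
F (Tomas): max(-9, 3) = 3
S (Dana): min(-3, -5) = -5
T (Dana): min(-3, -7, -8, 4) = -8
G (Tomas): max(-5, -8) = -5
B (Dana): min(3, -5) = -5
L (Dana): min(-4, 3, -1, 0) = -4
M (Dana): min(5, 1, 3, 9) = 1
D (Tomas): max(-4, 1) = 1
N (Dana): min(0, -9) = -9
P (Dana): min(5, 9) = 5
E (Tomas): max(-9, 5) = 5
A (Dana): min(1, 5) = 1
Tomas prefers the higher value; B=-5, A=1. A is better since 1 > -5.

A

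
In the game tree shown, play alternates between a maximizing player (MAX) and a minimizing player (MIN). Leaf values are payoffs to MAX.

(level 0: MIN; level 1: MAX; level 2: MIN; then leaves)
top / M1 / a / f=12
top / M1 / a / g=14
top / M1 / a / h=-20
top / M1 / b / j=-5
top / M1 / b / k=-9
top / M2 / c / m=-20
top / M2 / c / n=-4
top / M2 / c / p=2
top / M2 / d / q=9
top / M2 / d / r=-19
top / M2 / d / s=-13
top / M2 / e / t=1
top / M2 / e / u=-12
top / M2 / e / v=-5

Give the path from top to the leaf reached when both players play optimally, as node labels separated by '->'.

top -> M2 -> e -> u

a (MIN): min(12, 14, -20) = -20
b (MIN): min(-5, -9) = -9
M1 (MAX): max(-20, -9) = -9
c (MIN): min(-20, -4, 2) = -20
d (MIN): min(9, -19, -13) = -19
e (MIN): min(1, -12, -5) = -12
M2 (MAX): max(-20, -19, -12) = -12
top (MIN): min(-9, -12) = -12
At top, MIN picks M2 (lowest: -12).
At M2, MAX picks e (highest: -12).
At e, MIN picks u (lowest: -12).
Terminal value -12.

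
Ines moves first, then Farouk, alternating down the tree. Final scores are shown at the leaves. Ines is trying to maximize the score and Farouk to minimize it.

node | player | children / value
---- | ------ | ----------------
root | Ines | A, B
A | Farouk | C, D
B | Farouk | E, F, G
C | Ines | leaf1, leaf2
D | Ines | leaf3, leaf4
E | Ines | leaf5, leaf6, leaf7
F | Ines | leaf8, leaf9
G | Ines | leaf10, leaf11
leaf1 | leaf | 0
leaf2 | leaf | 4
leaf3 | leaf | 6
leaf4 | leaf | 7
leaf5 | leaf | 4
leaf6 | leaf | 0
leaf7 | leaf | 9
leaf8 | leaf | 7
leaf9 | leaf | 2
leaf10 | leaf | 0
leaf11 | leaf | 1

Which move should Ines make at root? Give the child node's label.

C (Ines): max(0, 4) = 4
D (Ines): max(6, 7) = 7
A (Farouk): min(4, 7) = 4
E (Ines): max(4, 0, 9) = 9
F (Ines): max(7, 2) = 7
G (Ines): max(0, 1) = 1
B (Farouk): min(9, 7, 1) = 1
root (Ines): max(4, 1) = 4
Ines at root wants the highest of {A=4, B=1}, so chooses A.

A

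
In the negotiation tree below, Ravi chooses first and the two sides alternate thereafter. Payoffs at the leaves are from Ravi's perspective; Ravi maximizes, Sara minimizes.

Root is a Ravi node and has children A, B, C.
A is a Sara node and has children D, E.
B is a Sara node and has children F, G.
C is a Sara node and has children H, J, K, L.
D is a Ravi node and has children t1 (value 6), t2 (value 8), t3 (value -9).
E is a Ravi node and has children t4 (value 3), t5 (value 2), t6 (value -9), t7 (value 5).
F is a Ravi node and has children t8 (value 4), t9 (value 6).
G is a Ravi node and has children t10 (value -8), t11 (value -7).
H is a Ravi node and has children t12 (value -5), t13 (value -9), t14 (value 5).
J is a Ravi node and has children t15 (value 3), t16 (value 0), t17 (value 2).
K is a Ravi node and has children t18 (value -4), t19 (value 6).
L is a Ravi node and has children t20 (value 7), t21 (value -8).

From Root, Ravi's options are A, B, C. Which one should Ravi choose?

D (Ravi): max(6, 8, -9) = 8
E (Ravi): max(3, 2, -9, 5) = 5
A (Sara): min(8, 5) = 5
F (Ravi): max(4, 6) = 6
G (Ravi): max(-8, -7) = -7
B (Sara): min(6, -7) = -7
H (Ravi): max(-5, -9, 5) = 5
J (Ravi): max(3, 0, 2) = 3
K (Ravi): max(-4, 6) = 6
L (Ravi): max(7, -8) = 7
C (Sara): min(5, 3, 6, 7) = 3
Root (Ravi): max(5, -7, 3) = 5
Ravi at Root wants the highest of {A=5, B=-7, C=3}, so chooses A.

A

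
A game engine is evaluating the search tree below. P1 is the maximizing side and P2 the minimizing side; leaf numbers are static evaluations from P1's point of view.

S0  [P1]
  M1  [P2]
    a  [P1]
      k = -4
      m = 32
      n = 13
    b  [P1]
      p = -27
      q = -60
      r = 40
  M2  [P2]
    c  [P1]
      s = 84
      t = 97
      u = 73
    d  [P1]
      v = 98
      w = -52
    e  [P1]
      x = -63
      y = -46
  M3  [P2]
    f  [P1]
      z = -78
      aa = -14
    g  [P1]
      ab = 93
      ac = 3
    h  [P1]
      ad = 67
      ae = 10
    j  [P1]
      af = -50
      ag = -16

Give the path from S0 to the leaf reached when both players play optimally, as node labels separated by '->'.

S0 -> M1 -> a -> m

a (P1): max(-4, 32, 13) = 32
b (P1): max(-27, -60, 40) = 40
M1 (P2): min(32, 40) = 32
c (P1): max(84, 97, 73) = 97
d (P1): max(98, -52) = 98
e (P1): max(-63, -46) = -46
M2 (P2): min(97, 98, -46) = -46
f (P1): max(-78, -14) = -14
g (P1): max(93, 3) = 93
h (P1): max(67, 10) = 67
j (P1): max(-50, -16) = -16
M3 (P2): min(-14, 93, 67, -16) = -16
S0 (P1): max(32, -46, -16) = 32
At S0, P1 picks M1 (highest: 32).
At M1, P2 picks a (lowest: 32).
At a, P1 picks m (highest: 32).
Terminal value 32.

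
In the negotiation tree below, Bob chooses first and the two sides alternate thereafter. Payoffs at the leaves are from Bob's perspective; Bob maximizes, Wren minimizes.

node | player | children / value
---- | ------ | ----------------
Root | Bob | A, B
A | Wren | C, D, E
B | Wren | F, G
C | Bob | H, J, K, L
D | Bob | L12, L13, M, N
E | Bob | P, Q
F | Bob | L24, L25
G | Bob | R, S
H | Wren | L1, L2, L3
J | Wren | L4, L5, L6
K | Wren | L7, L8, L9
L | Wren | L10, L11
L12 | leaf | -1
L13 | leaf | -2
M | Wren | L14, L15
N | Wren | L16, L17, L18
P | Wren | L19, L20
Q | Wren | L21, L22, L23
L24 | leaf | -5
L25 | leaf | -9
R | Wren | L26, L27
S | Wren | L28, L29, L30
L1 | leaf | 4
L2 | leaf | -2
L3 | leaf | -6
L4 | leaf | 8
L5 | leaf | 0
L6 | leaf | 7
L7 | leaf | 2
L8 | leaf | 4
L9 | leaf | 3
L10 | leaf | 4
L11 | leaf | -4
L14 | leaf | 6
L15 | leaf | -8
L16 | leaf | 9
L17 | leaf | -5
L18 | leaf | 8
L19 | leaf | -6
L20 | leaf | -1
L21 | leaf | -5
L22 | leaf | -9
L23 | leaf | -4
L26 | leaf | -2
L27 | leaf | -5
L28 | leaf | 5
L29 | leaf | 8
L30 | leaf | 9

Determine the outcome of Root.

-5

H (Wren): min(4, -2, -6) = -6
J (Wren): min(8, 0, 7) = 0
K (Wren): min(2, 4, 3) = 2
L (Wren): min(4, -4) = -4
C (Bob): max(-6, 0, 2, -4) = 2
M (Wren): min(6, -8) = -8
N (Wren): min(9, -5, 8) = -5
D (Bob): max(-1, -2, -8, -5) = -1
P (Wren): min(-6, -1) = -6
Q (Wren): min(-5, -9, -4) = -9
E (Bob): max(-6, -9) = -6
A (Wren): min(2, -1, -6) = -6
F (Bob): max(-5, -9) = -5
R (Wren): min(-2, -5) = -5
S (Wren): min(5, 8, 9) = 5
G (Bob): max(-5, 5) = 5
B (Wren): min(-5, 5) = -5
Root (Bob): max(-6, -5) = -5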